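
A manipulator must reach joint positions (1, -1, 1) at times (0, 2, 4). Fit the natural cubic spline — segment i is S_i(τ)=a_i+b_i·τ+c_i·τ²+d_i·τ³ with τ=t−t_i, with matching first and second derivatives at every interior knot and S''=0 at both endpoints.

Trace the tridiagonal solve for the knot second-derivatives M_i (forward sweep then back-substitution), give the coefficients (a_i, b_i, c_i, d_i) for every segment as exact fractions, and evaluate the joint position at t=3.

  seg 0: a=1 b=-3/2 c=0 d=1/8
  seg 1: a=-1 b=0 c=3/4 d=-1/8
S(3) = -3/8

Δ: Δ0=-1, Δ1=1
row 1: diag=8, rhs=12; c'=1/4, d'=3/2
back: M1=3/2
M: M0=0, M1=3/2, M2=0
seg 0: a=1, c=M0/2=0, d=(M1−M0)/(6·2)=1/8, b=Δ0−h0·(2M0+M1)/6=-3/2
seg 1: a=-1, c=M1/2=3/4, d=(M2−M1)/(6·2)=-1/8, b=Δ1−h1·(2M1+M2)/6=0
t_q=3 → seg 1, τ=1; S=-1+0·τ+3/4·τ²+-1/8·τ³=-3/8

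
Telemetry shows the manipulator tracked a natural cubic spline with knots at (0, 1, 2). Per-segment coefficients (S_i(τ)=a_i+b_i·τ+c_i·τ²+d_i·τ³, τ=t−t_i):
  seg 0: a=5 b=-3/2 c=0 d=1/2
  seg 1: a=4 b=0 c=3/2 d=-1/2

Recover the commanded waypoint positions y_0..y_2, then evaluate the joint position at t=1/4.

y_0 = S_0(0) = a_0 = 5
y_1 = S_1(0) = a_1 = 4
y_2 = S_1(1) = 5
t_q=1/4 is in segment 0 (τ=1/4); S_0(τ)=593/128

y_0=5 y_1=4 y_2=5
S(1/4) = 593/128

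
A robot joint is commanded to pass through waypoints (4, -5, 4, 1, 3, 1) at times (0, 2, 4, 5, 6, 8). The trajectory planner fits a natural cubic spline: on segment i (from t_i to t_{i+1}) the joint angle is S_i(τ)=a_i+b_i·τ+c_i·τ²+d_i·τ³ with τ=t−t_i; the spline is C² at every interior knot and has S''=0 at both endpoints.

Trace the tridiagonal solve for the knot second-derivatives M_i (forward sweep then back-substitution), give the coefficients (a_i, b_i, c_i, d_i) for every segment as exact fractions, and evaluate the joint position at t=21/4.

  seg 0: a=4 b=-1884/241 c=0 d=1599/1928
  seg 1: a=-5 b=1029/482 c=4797/964 d=-3657/1928
  seg 2: a=4 b=-174/241 c=-3087/482 d=1989/482
  seg 3: a=1 b=-555/482 c=1440/241 d=-1361/482
  seg 4: a=3 b=561/241 c=-1203/482 d=401/964
S(21/4) = 32127/30848

Δ: Δ0=-9/2, Δ1=9/2, Δ2=-3, Δ3=2, Δ4=-1
row 1: diag=8, rhs=54; c'=1/4, d'=27/4
row 2: denom=6−2·1/4=11/2; d'=(-45−2·27/4)/(11/2)=-117/11
row 3: denom=4−1·2/11=42/11; d'=(30−1·-117/11)/(42/11)=149/14
row 4: denom=6−1·11/42=241/42; d'=(-18−1·149/14)/(241/42)=-1203/241
back: M4=-1203/241
back: M3=149/14−11/42·-1203/241=2880/241
back: M2=-117/11−2/11·2880/241=-3087/241
back: M1=27/4−1/4·-3087/241=4797/482
M: M0=0, M1=4797/482, M2=-3087/241, M3=2880/241, M4=-1203/241, M5=0
seg 0: a=4, c=M0/2=0, d=(M1−M0)/(6·2)=1599/1928, b=Δ0−h0·(2M0+M1)/6=-1884/241
seg 1: a=-5, c=M1/2=4797/964, d=(M2−M1)/(6·2)=-3657/1928, b=Δ1−h1·(2M1+M2)/6=1029/482
seg 2: a=4, c=M2/2=-3087/482, d=(M3−M2)/(6·1)=1989/482, b=Δ2−h2·(2M2+M3)/6=-174/241
seg 3: a=1, c=M3/2=1440/241, d=(M4−M3)/(6·1)=-1361/482, b=Δ3−h3·(2M3+M4)/6=-555/482
seg 4: a=3, c=M4/2=-1203/482, d=(M5−M4)/(6·2)=401/964, b=Δ4−h4·(2M4+M5)/6=561/241
t_q=21/4 → seg 3, τ=1/4; S=1+-555/482·τ+1440/241·τ²+-1361/482·τ³=32127/30848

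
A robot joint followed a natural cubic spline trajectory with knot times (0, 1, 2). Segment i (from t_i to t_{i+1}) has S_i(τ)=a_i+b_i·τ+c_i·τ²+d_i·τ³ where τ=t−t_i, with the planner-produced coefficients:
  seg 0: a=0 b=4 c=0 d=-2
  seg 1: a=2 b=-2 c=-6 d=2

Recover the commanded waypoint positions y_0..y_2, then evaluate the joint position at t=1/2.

y_0 = S_0(0) = a_0 = 0
y_1 = S_1(0) = a_1 = 2
y_2 = S_1(1) = -4
t_q=1/2 is in segment 0 (τ=1/2); S_0(τ)=7/4

y_0=0 y_1=2 y_2=-4
S(1/2) = 7/4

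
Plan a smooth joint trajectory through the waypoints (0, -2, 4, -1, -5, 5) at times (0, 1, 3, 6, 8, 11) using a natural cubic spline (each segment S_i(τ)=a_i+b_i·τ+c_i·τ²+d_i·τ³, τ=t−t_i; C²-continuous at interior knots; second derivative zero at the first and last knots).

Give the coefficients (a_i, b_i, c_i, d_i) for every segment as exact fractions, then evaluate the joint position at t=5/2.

Δ: Δ0=-2, Δ1=3, Δ2=-5/3, Δ3=-2, Δ4=10/3
row 1: diag=6, rhs=30; c'=1/3, d'=5
row 2: denom=10−2·1/3=28/3; d'=(-28−2·5)/(28/3)=-57/14
row 3: denom=10−3·9/28=253/28; d'=(-2−3·-57/14)/(253/28)=26/23
row 4: denom=10−2·56/253=2418/253; d'=(32−2·26/23)/(2418/253)=1254/403
back: M4=1254/403
back: M3=26/23−56/253·1254/403=178/403
back: M2=-57/14−9/28·178/403=-1698/403
back: M1=5−1/3·-1698/403=2581/403
M: M0=0, M1=2581/403, M2=-1698/403, M3=178/403, M4=1254/403, M5=0
seg 0: a=0, c=M0/2=0, d=(M1−M0)/(6·1)=2581/2418, b=Δ0−h0·(2M0+M1)/6=-7417/2418
seg 1: a=-2, c=M1/2=2581/806, d=(M2−M1)/(6·2)=-4279/4836, b=Δ1−h1·(2M1+M2)/6=163/1209
seg 2: a=4, c=M2/2=-849/403, d=(M3−M2)/(6·3)=938/3627, b=Δ2−h2·(2M2+M3)/6=2812/1209
seg 3: a=-1, c=M3/2=89/403, d=(M4−M3)/(6·2)=269/1209, b=Δ3−h3·(2M3+M4)/6=-4028/1209
seg 4: a=-5, c=M4/2=627/403, d=(M5−M4)/(6·3)=-209/1209, b=Δ4−h4·(2M4+M5)/6=268/1209
t_q=5/2 → seg 1, τ=3/2; S=-2+163/1209·τ+2581/806·τ²+-4279/4836·τ³=31221/12896

  seg 0: a=0 b=-7417/2418 c=0 d=2581/2418
  seg 1: a=-2 b=163/1209 c=2581/806 d=-4279/4836
  seg 2: a=4 b=2812/1209 c=-849/403 d=938/3627
  seg 3: a=-1 b=-4028/1209 c=89/403 d=269/1209
  seg 4: a=-5 b=268/1209 c=627/403 d=-209/1209
S(5/2) = 31221/12896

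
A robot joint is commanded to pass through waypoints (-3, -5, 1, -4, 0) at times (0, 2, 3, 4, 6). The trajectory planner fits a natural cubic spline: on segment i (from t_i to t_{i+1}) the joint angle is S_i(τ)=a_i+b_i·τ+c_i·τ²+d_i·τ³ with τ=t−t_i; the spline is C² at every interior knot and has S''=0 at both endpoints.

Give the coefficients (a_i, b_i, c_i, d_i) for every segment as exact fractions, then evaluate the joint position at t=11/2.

Δ: Δ0=-1, Δ1=6, Δ2=-5, Δ3=2
row 1: diag=6, rhs=42; c'=1/6, d'=7
row 2: denom=4−1·1/6=23/6; d'=(-66−1·7)/(23/6)=-438/23
row 3: denom=6−1·6/23=132/23; d'=(42−1·-438/23)/(132/23)=117/11
back: M3=117/11
back: M2=-438/23−6/23·117/11=-240/11
back: M1=7−1/6·-240/11=117/11
M: M0=0, M1=117/11, M2=-240/11, M3=117/11, M4=0
seg 0: a=-3, c=M0/2=0, d=(M1−M0)/(6·2)=39/44, b=Δ0−h0·(2M0+M1)/6=-50/11
seg 1: a=-5, c=M1/2=117/22, d=(M2−M1)/(6·1)=-119/22, b=Δ1−h1·(2M1+M2)/6=67/11
seg 2: a=1, c=M2/2=-120/11, d=(M3−M2)/(6·1)=119/22, b=Δ2−h2·(2M2+M3)/6=1/2
seg 3: a=-4, c=M3/2=117/22, d=(M4−M3)/(6·2)=-39/44, b=Δ3−h3·(2M3+M4)/6=-56/11
t_q=11/2 → seg 3, τ=3/2; S=-4+-56/11·τ+117/22·τ²+-39/44·τ³=-937/352

  seg 0: a=-3 b=-50/11 c=0 d=39/44
  seg 1: a=-5 b=67/11 c=117/22 d=-119/22
  seg 2: a=1 b=1/2 c=-120/11 d=119/22
  seg 3: a=-4 b=-56/11 c=117/22 d=-39/44
S(11/2) = -937/352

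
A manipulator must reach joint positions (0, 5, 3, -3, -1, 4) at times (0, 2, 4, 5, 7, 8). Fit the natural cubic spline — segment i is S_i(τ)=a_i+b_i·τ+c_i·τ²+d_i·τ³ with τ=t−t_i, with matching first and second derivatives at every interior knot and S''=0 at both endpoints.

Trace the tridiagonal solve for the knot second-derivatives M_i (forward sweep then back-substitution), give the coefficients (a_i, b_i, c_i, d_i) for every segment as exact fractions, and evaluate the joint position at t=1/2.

Δ: Δ0=5/2, Δ1=-1, Δ2=-6, Δ3=1, Δ4=5
row 1: diag=8, rhs=-21; c'=1/4, d'=-21/8
row 2: denom=6−2·1/4=11/2; d'=(-30−2·-21/8)/(11/2)=-9/2
row 3: denom=6−1·2/11=64/11; d'=(42−1·-9/2)/(64/11)=1023/128
row 4: denom=6−2·11/32=85/16; d'=(24−2·1023/128)/(85/16)=513/340
back: M4=513/340
back: M3=1023/128−11/32·513/340=2541/340
back: M2=-9/2−2/11·2541/340=-498/85
back: M1=-21/8−1/4·-498/85=-789/680
M: M0=0, M1=-789/680, M2=-498/85, M3=2541/340, M4=513/340, M5=0
seg 0: a=0, c=M0/2=0, d=(M1−M0)/(6·2)=-263/2720, b=Δ0−h0·(2M0+M1)/6=1963/680
seg 1: a=5, c=M1/2=-789/1360, d=(M2−M1)/(6·2)=-213/544, b=Δ1−h1·(2M1+M2)/6=587/340
seg 2: a=3, c=M2/2=-249/85, d=(M3−M2)/(6·1)=1511/680, b=Δ2−h2·(2M2+M3)/6=-3599/680
seg 3: a=-3, c=M3/2=2541/680, d=(M4−M3)/(6·2)=-169/340, b=Δ3−h3·(2M3+M4)/6=-305/68
seg 4: a=-1, c=M4/2=513/680, d=(M5−M4)/(6·1)=-171/680, b=Δ4−h4·(2M4+M5)/6=1529/340
t_q=1/2 → seg 0, τ=1/2; S=0+1963/680·τ+0·τ²+-263/2720·τ³=6229/4352

  seg 0: a=0 b=1963/680 c=0 d=-263/2720
  seg 1: a=5 b=587/340 c=-789/1360 d=-213/544
  seg 2: a=3 b=-3599/680 c=-249/85 d=1511/680
  seg 3: a=-3 b=-305/68 c=2541/680 d=-169/340
  seg 4: a=-1 b=1529/340 c=513/680 d=-171/680
S(1/2) = 6229/4352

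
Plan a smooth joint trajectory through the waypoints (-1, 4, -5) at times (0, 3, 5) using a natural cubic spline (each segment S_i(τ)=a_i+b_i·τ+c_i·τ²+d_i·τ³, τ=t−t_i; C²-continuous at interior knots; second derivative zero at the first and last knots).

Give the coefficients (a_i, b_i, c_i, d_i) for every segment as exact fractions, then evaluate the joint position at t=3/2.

Δ: Δ0=5/3, Δ1=-9/2
row 1: diag=10, rhs=-37; c'=1/5, d'=-37/10
back: M1=-37/10
M: M0=0, M1=-37/10, M2=0
seg 0: a=-1, c=M0/2=0, d=(M1−M0)/(6·3)=-37/180, b=Δ0−h0·(2M0+M1)/6=211/60
seg 1: a=4, c=M1/2=-37/20, d=(M2−M1)/(6·2)=37/120, b=Δ1−h1·(2M1+M2)/6=-61/30
t_q=3/2 → seg 0, τ=3/2; S=-1+211/60·τ+0·τ²+-37/180·τ³=573/160

  seg 0: a=-1 b=211/60 c=0 d=-37/180
  seg 1: a=4 b=-61/30 c=-37/20 d=37/120
S(3/2) = 573/160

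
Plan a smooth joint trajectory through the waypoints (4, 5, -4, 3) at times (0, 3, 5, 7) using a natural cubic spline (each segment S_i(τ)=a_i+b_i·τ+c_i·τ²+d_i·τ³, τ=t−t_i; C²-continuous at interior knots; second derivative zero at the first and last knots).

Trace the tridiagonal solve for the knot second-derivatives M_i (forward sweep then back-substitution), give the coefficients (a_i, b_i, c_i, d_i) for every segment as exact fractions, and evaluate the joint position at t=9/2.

Δ: Δ0=1/3, Δ1=-9/2, Δ2=7/2
row 1: diag=10, rhs=-29; c'=1/5, d'=-29/10
row 2: denom=8−2·1/5=38/5; d'=(48−2·-29/10)/(38/5)=269/38
back: M2=269/38
back: M1=-29/10−1/5·269/38=-82/19
M: M0=0, M1=-82/19, M2=269/38, M3=0
seg 0: a=4, c=M0/2=0, d=(M1−M0)/(6·3)=-41/171, b=Δ0−h0·(2M0+M1)/6=142/57
seg 1: a=5, c=M1/2=-41/19, d=(M2−M1)/(6·2)=433/456, b=Δ1−h1·(2M1+M2)/6=-227/57
seg 2: a=-4, c=M2/2=269/76, d=(M3−M2)/(6·2)=-269/456, b=Δ2−h2·(2M2+M3)/6=-139/114
t_q=9/2 → seg 1, τ=3/2; S=5+-227/57·τ+-41/19·τ²+433/456·τ³=-3191/1216

  seg 0: a=4 b=142/57 c=0 d=-41/171
  seg 1: a=5 b=-227/57 c=-41/19 d=433/456
  seg 2: a=-4 b=-139/114 c=269/76 d=-269/456
S(9/2) = -3191/1216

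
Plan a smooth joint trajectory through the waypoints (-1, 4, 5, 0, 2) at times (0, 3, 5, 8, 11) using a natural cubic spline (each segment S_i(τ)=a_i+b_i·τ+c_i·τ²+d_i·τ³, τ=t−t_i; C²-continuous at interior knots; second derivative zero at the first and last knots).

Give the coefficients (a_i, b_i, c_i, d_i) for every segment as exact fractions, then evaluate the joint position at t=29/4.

Δ: Δ0=5/3, Δ1=1/2, Δ2=-5/3, Δ3=2/3
row 1: diag=10, rhs=-7; c'=1/5, d'=-7/10
row 2: denom=10−2·1/5=48/5; d'=(-13−2·-7/10)/(48/5)=-29/24
row 3: denom=12−3·5/16=177/16; d'=(14−3·-29/24)/(177/16)=94/59
back: M3=94/59
back: M2=-29/24−5/16·94/59=-302/177
back: M1=-7/10−1/5·-302/177=-127/354
M: M0=0, M1=-127/354, M2=-302/177, M3=94/59, M4=0
seg 0: a=-1, c=M0/2=0, d=(M1−M0)/(6·3)=-127/6372, b=Δ0−h0·(2M0+M1)/6=1307/708
seg 1: a=4, c=M1/2=-127/708, d=(M2−M1)/(6·2)=-53/472, b=Δ1−h1·(2M1+M2)/6=463/354
seg 2: a=5, c=M2/2=-151/177, d=(M3−M2)/(6·3)=292/1593, b=Δ2−h2·(2M2+M3)/6=-134/177
seg 3: a=0, c=M3/2=47/59, d=(M4−M3)/(6·3)=-47/531, b=Δ3−h3·(2M3+M4)/6=-164/177
t_q=29/4 → seg 2, τ=9/4; S=5+-134/177·τ+-151/177·τ²+292/1593·τ³=503/472

  seg 0: a=-1 b=1307/708 c=0 d=-127/6372
  seg 1: a=4 b=463/354 c=-127/708 d=-53/472
  seg 2: a=5 b=-134/177 c=-151/177 d=292/1593
  seg 3: a=0 b=-164/177 c=47/59 d=-47/531
S(29/4) = 503/472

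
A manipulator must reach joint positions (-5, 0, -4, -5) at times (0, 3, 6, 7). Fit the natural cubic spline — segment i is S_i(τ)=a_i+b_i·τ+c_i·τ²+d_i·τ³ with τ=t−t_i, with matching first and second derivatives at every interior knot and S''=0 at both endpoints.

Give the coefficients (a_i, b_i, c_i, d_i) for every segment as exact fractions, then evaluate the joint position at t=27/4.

Δ: Δ0=5/3, Δ1=-4/3, Δ2=-1
row 1: diag=12, rhs=-18; c'=1/4, d'=-3/2
row 2: denom=8−3·1/4=29/4; d'=(2−3·-3/2)/(29/4)=26/29
back: M2=26/29
back: M1=-3/2−1/4·26/29=-50/29
M: M0=0, M1=-50/29, M2=26/29, M3=0
seg 0: a=-5, c=M0/2=0, d=(M1−M0)/(6·3)=-25/261, b=Δ0−h0·(2M0+M1)/6=220/87
seg 1: a=0, c=M1/2=-25/29, d=(M2−M1)/(6·3)=38/261, b=Δ1−h1·(2M1+M2)/6=-5/87
seg 2: a=-4, c=M2/2=13/29, d=(M3−M2)/(6·1)=-13/87, b=Δ2−h2·(2M2+M3)/6=-113/87
t_q=27/4 → seg 2, τ=3/4; S=-4+-113/87·τ+13/29·τ²+-13/87·τ³=-8881/1856

  seg 0: a=-5 b=220/87 c=0 d=-25/261
  seg 1: a=0 b=-5/87 c=-25/29 d=38/261
  seg 2: a=-4 b=-113/87 c=13/29 d=-13/87
S(27/4) = -8881/1856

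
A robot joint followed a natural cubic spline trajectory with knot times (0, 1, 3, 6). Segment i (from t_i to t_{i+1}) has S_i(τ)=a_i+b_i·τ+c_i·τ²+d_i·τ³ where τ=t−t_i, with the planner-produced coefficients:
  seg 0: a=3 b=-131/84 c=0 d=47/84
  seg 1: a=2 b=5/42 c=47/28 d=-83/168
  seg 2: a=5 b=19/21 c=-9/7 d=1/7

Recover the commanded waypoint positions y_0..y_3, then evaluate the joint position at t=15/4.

y_0=3 y_1=2 y_2=5 y_3=0
S(15/4) = 321/64

y_0 = S_0(0) = a_0 = 3
y_1 = S_1(0) = a_1 = 2
y_2 = S_2(0) = a_2 = 5
y_3 = S_2(3) = 0
t_q=15/4 is in segment 2 (τ=3/4); S_2(τ)=321/64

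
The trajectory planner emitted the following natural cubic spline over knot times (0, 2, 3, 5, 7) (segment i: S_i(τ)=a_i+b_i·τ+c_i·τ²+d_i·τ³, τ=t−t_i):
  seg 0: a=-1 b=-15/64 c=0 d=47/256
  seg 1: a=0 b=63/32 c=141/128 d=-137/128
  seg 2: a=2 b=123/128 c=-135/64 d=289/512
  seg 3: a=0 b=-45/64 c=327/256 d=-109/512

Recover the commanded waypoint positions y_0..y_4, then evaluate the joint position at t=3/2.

y_0 = S_0(0) = a_0 = -1
y_1 = S_1(0) = a_1 = 0
y_2 = S_2(0) = a_2 = 2
y_3 = S_3(0) = a_3 = 0
y_4 = S_3(2) = 2
t_q=3/2 is in segment 0 (τ=3/2); S_0(τ)=-1499/2048

y_0=-1 y_1=0 y_2=2 y_3=0 y_4=2
S(3/2) = -1499/2048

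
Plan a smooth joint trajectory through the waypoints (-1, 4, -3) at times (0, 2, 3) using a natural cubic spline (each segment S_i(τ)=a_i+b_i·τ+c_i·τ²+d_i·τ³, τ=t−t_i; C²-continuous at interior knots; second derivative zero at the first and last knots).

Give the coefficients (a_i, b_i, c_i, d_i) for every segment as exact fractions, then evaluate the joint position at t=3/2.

Δ: Δ0=5/2, Δ1=-7
row 1: diag=6, rhs=-57; c'=1/6, d'=-19/2
back: M1=-19/2
M: M0=0, M1=-19/2, M2=0
seg 0: a=-1, c=M0/2=0, d=(M1−M0)/(6·2)=-19/24, b=Δ0−h0·(2M0+M1)/6=17/3
seg 1: a=4, c=M1/2=-19/4, d=(M2−M1)/(6·1)=19/12, b=Δ1−h1·(2M1+M2)/6=-23/6
t_q=3/2 → seg 0, τ=3/2; S=-1+17/3·τ+0·τ²+-19/24·τ³=309/64

  seg 0: a=-1 b=17/3 c=0 d=-19/24
  seg 1: a=4 b=-23/6 c=-19/4 d=19/12
S(3/2) = 309/64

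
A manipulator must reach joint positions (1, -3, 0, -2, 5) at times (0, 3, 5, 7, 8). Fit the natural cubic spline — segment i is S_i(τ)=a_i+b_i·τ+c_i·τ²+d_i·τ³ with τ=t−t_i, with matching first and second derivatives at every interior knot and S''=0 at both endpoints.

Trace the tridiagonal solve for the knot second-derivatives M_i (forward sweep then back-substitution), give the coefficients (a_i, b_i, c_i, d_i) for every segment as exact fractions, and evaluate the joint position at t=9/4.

  seg 0: a=1 b=-209/78 c=0 d=35/234
  seg 1: a=-3 b=53/39 c=35/26 d=-199/312
  seg 2: a=0 b=-71/78 c=-129/52 d=95/78
  seg 3: a=-2 b=295/78 c=251/52 d=-251/156
S(9/4) = -5533/1664

Δ: Δ0=-4/3, Δ1=3/2, Δ2=-1, Δ3=7
row 1: diag=10, rhs=17; c'=1/5, d'=17/10
row 2: denom=8−2·1/5=38/5; d'=(-15−2·17/10)/(38/5)=-46/19
row 3: denom=6−2·5/19=104/19; d'=(48−2·-46/19)/(104/19)=251/26
back: M3=251/26
back: M2=-46/19−5/19·251/26=-129/26
back: M1=17/10−1/5·-129/26=35/13
M: M0=0, M1=35/13, M2=-129/26, M3=251/26, M4=0
seg 0: a=1, c=M0/2=0, d=(M1−M0)/(6·3)=35/234, b=Δ0−h0·(2M0+M1)/6=-209/78
seg 1: a=-3, c=M1/2=35/26, d=(M2−M1)/(6·2)=-199/312, b=Δ1−h1·(2M1+M2)/6=53/39
seg 2: a=0, c=M2/2=-129/52, d=(M3−M2)/(6·2)=95/78, b=Δ2−h2·(2M2+M3)/6=-71/78
seg 3: a=-2, c=M3/2=251/52, d=(M4−M3)/(6·1)=-251/156, b=Δ3−h3·(2M3+M4)/6=295/78
t_q=9/4 → seg 0, τ=9/4; S=1+-209/78·τ+0·τ²+35/234·τ³=-5533/1664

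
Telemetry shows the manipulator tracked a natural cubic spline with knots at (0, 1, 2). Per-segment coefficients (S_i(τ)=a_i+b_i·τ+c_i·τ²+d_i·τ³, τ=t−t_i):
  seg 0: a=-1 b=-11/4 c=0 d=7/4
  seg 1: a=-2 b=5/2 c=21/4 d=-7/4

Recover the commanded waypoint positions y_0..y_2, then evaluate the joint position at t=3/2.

y_0=-1 y_1=-2 y_2=4
S(3/2) = 11/32

y_0 = S_0(0) = a_0 = -1
y_1 = S_1(0) = a_1 = -2
y_2 = S_1(1) = 4
t_q=3/2 is in segment 1 (τ=1/2); S_1(τ)=11/32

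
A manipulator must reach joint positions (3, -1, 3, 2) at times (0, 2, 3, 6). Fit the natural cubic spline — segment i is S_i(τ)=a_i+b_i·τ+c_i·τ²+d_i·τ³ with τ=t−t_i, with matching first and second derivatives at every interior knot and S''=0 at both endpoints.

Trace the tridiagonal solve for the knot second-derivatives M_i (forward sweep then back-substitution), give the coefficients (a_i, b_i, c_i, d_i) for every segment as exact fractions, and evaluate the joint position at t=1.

Δ: Δ0=-2, Δ1=4, Δ2=-1/3
row 1: diag=6, rhs=36; c'=1/6, d'=6
row 2: denom=8−1·1/6=47/6; d'=(-26−1·6)/(47/6)=-192/47
back: M2=-192/47
back: M1=6−1/6·-192/47=314/47
M: M0=0, M1=314/47, M2=-192/47, M3=0
seg 0: a=3, c=M0/2=0, d=(M1−M0)/(6·2)=157/282, b=Δ0−h0·(2M0+M1)/6=-596/141
seg 1: a=-1, c=M1/2=157/47, d=(M2−M1)/(6·1)=-253/141, b=Δ1−h1·(2M1+M2)/6=346/141
seg 2: a=3, c=M2/2=-96/47, d=(M3−M2)/(6·3)=32/141, b=Δ2−h2·(2M2+M3)/6=529/141
t_q=1 → seg 0, τ=1; S=3+-596/141·τ+0·τ²+157/282·τ³=-63/94

  seg 0: a=3 b=-596/141 c=0 d=157/282
  seg 1: a=-1 b=346/141 c=157/47 d=-253/141
  seg 2: a=3 b=529/141 c=-96/47 d=32/141
S(1) = -63/94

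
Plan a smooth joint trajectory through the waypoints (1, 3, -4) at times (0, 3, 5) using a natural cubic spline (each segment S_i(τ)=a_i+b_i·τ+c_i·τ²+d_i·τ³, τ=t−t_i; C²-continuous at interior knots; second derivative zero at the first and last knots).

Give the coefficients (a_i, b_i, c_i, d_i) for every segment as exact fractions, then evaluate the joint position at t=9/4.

  seg 0: a=1 b=23/12 c=0 d=-5/36
  seg 1: a=3 b=-11/6 c=-5/4 d=5/24
S(9/4) = 955/256

Δ: Δ0=2/3, Δ1=-7/2
row 1: diag=10, rhs=-25; c'=1/5, d'=-5/2
back: M1=-5/2
M: M0=0, M1=-5/2, M2=0
seg 0: a=1, c=M0/2=0, d=(M1−M0)/(6·3)=-5/36, b=Δ0−h0·(2M0+M1)/6=23/12
seg 1: a=3, c=M1/2=-5/4, d=(M2−M1)/(6·2)=5/24, b=Δ1−h1·(2M1+M2)/6=-11/6
t_q=9/4 → seg 0, τ=9/4; S=1+23/12·τ+0·τ²+-5/36·τ³=955/256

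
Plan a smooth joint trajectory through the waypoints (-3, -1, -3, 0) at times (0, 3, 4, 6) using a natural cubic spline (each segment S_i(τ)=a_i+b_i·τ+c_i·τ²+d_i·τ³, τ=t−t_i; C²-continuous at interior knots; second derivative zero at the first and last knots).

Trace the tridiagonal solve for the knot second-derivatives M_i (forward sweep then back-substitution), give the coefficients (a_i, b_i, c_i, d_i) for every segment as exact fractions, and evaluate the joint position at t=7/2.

  seg 0: a=-3 b=539/282 c=0 d=-13/94
  seg 1: a=-1 b=-257/141 c=-117/94 d=301/282
  seg 2: a=-3 b=-313/282 c=92/47 d=-46/141
S(7/2) = -1571/752

Δ: Δ0=2/3, Δ1=-2, Δ2=3/2
row 1: diag=8, rhs=-16; c'=1/8, d'=-2
row 2: denom=6−1·1/8=47/8; d'=(21−1·-2)/(47/8)=184/47
back: M2=184/47
back: M1=-2−1/8·184/47=-117/47
M: M0=0, M1=-117/47, M2=184/47, M3=0
seg 0: a=-3, c=M0/2=0, d=(M1−M0)/(6·3)=-13/94, b=Δ0−h0·(2M0+M1)/6=539/282
seg 1: a=-1, c=M1/2=-117/94, d=(M2−M1)/(6·1)=301/282, b=Δ1−h1·(2M1+M2)/6=-257/141
seg 2: a=-3, c=M2/2=92/47, d=(M3−M2)/(6·2)=-46/141, b=Δ2−h2·(2M2+M3)/6=-313/282
t_q=7/2 → seg 1, τ=1/2; S=-1+-257/141·τ+-117/94·τ²+301/282·τ³=-1571/752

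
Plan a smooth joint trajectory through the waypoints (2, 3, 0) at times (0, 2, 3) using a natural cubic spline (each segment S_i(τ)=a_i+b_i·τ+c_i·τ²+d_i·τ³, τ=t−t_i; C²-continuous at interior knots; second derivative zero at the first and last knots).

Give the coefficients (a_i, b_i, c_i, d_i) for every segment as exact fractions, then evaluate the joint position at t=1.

Δ: Δ0=1/2, Δ1=-3
row 1: diag=6, rhs=-21; c'=1/6, d'=-7/2
back: M1=-7/2
M: M0=0, M1=-7/2, M2=0
seg 0: a=2, c=M0/2=0, d=(M1−M0)/(6·2)=-7/24, b=Δ0−h0·(2M0+M1)/6=5/3
seg 1: a=3, c=M1/2=-7/4, d=(M2−M1)/(6·1)=7/12, b=Δ1−h1·(2M1+M2)/6=-11/6
t_q=1 → seg 0, τ=1; S=2+5/3·τ+0·τ²+-7/24·τ³=27/8

  seg 0: a=2 b=5/3 c=0 d=-7/24
  seg 1: a=3 b=-11/6 c=-7/4 d=7/12
S(1) = 27/8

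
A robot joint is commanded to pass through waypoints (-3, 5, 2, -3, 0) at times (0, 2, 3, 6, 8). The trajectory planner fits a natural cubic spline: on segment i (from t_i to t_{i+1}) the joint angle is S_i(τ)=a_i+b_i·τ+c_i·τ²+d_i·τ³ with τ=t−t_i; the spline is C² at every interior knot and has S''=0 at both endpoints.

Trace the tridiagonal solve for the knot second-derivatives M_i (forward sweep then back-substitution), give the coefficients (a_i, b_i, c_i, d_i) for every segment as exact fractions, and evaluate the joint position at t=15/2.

Δ: Δ0=4, Δ1=-3, Δ2=-5/3, Δ3=3/2
row 1: diag=6, rhs=-42; c'=1/6, d'=-7
row 2: denom=8−1·1/6=47/6; d'=(8−1·-7)/(47/6)=90/47
row 3: denom=10−3·18/47=416/47; d'=(19−3·90/47)/(416/47)=623/416
back: M3=623/416
back: M2=90/47−18/47·623/416=279/208
back: M1=-7−1/6·279/208=-3005/416
M: M0=0, M1=-3005/416, M2=279/208, M3=623/416, M4=0
seg 0: a=-3, c=M0/2=0, d=(M1−M0)/(6·2)=-3005/4992, b=Δ0−h0·(2M0+M1)/6=7997/1248
seg 1: a=5, c=M1/2=-3005/832, d=(M2−M1)/(6·1)=3563/2496, b=Δ1−h1·(2M1+M2)/6=-509/624
seg 2: a=2, c=M2/2=279/416, d=(M3−M2)/(6·3)=5/576, b=Δ2−h2·(2M2+M3)/6=-9377/2496
seg 3: a=-3, c=M3/2=623/832, d=(M4−M3)/(6·2)=-623/4992, b=Δ3−h3·(2M3+M4)/6=313/624
t_q=15/2 → seg 3, τ=3/2; S=-3+313/624·τ+623/832·τ²+-623/4992·τ³=-13099/13312

  seg 0: a=-3 b=7997/1248 c=0 d=-3005/4992
  seg 1: a=5 b=-509/624 c=-3005/832 d=3563/2496
  seg 2: a=2 b=-9377/2496 c=279/416 d=5/576
  seg 3: a=-3 b=313/624 c=623/832 d=-623/4992
S(15/2) = -13099/13312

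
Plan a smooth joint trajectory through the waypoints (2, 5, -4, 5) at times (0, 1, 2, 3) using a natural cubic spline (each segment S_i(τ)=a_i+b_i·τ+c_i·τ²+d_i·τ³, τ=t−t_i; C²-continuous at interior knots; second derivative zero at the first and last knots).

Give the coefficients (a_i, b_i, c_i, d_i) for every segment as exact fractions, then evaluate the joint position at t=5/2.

  seg 0: a=2 b=37/5 c=0 d=-22/5
  seg 1: a=5 b=-29/5 c=-66/5 d=10
  seg 2: a=-4 b=-11/5 c=84/5 d=-28/5
S(5/2) = -8/5

Δ: Δ0=3, Δ1=-9, Δ2=9
row 1: diag=4, rhs=-72; c'=1/4, d'=-18
row 2: denom=4−1·1/4=15/4; d'=(108−1·-18)/(15/4)=168/5
back: M2=168/5
back: M1=-18−1/4·168/5=-132/5
M: M0=0, M1=-132/5, M2=168/5, M3=0
seg 0: a=2, c=M0/2=0, d=(M1−M0)/(6·1)=-22/5, b=Δ0−h0·(2M0+M1)/6=37/5
seg 1: a=5, c=M1/2=-66/5, d=(M2−M1)/(6·1)=10, b=Δ1−h1·(2M1+M2)/6=-29/5
seg 2: a=-4, c=M2/2=84/5, d=(M3−M2)/(6·1)=-28/5, b=Δ2−h2·(2M2+M3)/6=-11/5
t_q=5/2 → seg 2, τ=1/2; S=-4+-11/5·τ+84/5·τ²+-28/5·τ³=-8/5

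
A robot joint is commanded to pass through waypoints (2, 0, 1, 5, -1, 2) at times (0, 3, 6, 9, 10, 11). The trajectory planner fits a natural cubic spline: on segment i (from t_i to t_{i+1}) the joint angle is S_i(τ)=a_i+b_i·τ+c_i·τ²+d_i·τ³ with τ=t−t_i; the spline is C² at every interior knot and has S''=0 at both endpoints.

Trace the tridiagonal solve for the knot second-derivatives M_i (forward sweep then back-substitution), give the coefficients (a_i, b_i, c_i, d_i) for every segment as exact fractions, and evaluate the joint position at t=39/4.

  seg 0: a=2 b=-244/417 c=0 d=-34/3753
  seg 1: a=0 b=-346/417 c=-34/417 d=587/3753
  seg 2: a=1 b=1211/417 c=553/417 d=-2314/3753
  seg 3: a=5 b=-2413/417 c=-587/139 d=1672/417
  seg 4: a=-1 b=-919/417 c=1085/139 d=-1085/417
S(39/4) = -53/2224

Δ: Δ0=-2/3, Δ1=1/3, Δ2=4/3, Δ3=-6, Δ4=3
row 1: diag=12, rhs=6; c'=1/4, d'=1/2
row 2: denom=12−3·1/4=45/4; d'=(6−3·1/2)/(45/4)=2/5
row 3: denom=8−3·4/15=36/5; d'=(-44−3·2/5)/(36/5)=-113/18
row 4: denom=4−1·5/36=139/36; d'=(54−1·-113/18)/(139/36)=2170/139
back: M4=2170/139
back: M3=-113/18−5/36·2170/139=-1174/139
back: M2=2/5−4/15·-1174/139=1106/417
back: M1=1/2−1/4·1106/417=-68/417
M: M0=0, M1=-68/417, M2=1106/417, M3=-1174/139, M4=2170/139, M5=0
seg 0: a=2, c=M0/2=0, d=(M1−M0)/(6·3)=-34/3753, b=Δ0−h0·(2M0+M1)/6=-244/417
seg 1: a=0, c=M1/2=-34/417, d=(M2−M1)/(6·3)=587/3753, b=Δ1−h1·(2M1+M2)/6=-346/417
seg 2: a=1, c=M2/2=553/417, d=(M3−M2)/(6·3)=-2314/3753, b=Δ2−h2·(2M2+M3)/6=1211/417
seg 3: a=5, c=M3/2=-587/139, d=(M4−M3)/(6·1)=1672/417, b=Δ3−h3·(2M3+M4)/6=-2413/417
seg 4: a=-1, c=M4/2=1085/139, d=(M5−M4)/(6·1)=-1085/417, b=Δ4−h4·(2M4+M5)/6=-919/417
t_q=39/4 → seg 3, τ=3/4; S=5+-2413/417·τ+-587/139·τ²+1672/417·τ³=-53/2224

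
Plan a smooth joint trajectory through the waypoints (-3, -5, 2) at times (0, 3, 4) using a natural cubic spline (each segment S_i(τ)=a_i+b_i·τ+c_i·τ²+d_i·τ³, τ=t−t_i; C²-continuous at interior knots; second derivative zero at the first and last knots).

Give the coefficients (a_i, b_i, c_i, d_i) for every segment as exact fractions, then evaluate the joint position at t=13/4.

Δ: Δ0=-2/3, Δ1=7
row 1: diag=8, rhs=46; c'=1/8, d'=23/4
back: M1=23/4
M: M0=0, M1=23/4, M2=0
seg 0: a=-3, c=M0/2=0, d=(M1−M0)/(6·3)=23/72, b=Δ0−h0·(2M0+M1)/6=-85/24
seg 1: a=-5, c=M1/2=23/8, d=(M2−M1)/(6·1)=-23/24, b=Δ1−h1·(2M1+M2)/6=61/12
t_q=13/4 → seg 1, τ=1/4; S=-5+61/12·τ+23/8·τ²+-23/24·τ³=-1825/512

  seg 0: a=-3 b=-85/24 c=0 d=23/72
  seg 1: a=-5 b=61/12 c=23/8 d=-23/24
S(13/4) = -1825/512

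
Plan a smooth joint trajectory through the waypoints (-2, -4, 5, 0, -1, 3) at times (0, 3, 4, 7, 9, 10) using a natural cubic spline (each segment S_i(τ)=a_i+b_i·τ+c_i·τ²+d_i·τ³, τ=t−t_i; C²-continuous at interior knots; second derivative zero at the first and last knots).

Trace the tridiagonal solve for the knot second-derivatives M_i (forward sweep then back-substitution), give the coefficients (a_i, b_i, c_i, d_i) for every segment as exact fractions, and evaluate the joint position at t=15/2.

Δ: Δ0=-2/3, Δ1=9, Δ2=-5/3, Δ3=-1/2, Δ4=4
row 1: diag=8, rhs=58; c'=1/8, d'=29/4
row 2: denom=8−1·1/8=63/8; d'=(-64−1·29/4)/(63/8)=-190/21
row 3: denom=10−3·8/21=62/7; d'=(7−3·-190/21)/(62/7)=239/62
row 4: denom=6−2·7/31=172/31; d'=(27−2·239/62)/(172/31)=299/86
back: M4=299/86
back: M3=239/62−7/31·299/86=132/43
back: M2=-190/21−8/21·132/43=-1318/129
back: M1=29/4−1/8·-1318/129=1100/129
M: M0=0, M1=1100/129, M2=-1318/129, M3=132/43, M4=299/86, M5=0
seg 0: a=-2, c=M0/2=0, d=(M1−M0)/(6·3)=550/1161, b=Δ0−h0·(2M0+M1)/6=-212/43
seg 1: a=-4, c=M1/2=550/129, d=(M2−M1)/(6·1)=-403/129, b=Δ1−h1·(2M1+M2)/6=338/43
seg 2: a=5, c=M2/2=-659/129, d=(M3−M2)/(6·3)=857/1161, b=Δ2−h2·(2M2+M3)/6=905/129
seg 3: a=0, c=M3/2=66/43, d=(M4−M3)/(6·2)=35/1032, b=Δ3−h3·(2M3+M4)/6=-478/129
seg 4: a=-1, c=M4/2=299/172, d=(M5−M4)/(6·1)=-299/516, b=Δ4−h4·(2M4+M5)/6=733/258
t_q=15/2 → seg 3, τ=1/2; S=0+-478/129·τ+66/43·τ²+35/1032·τ³=-4031/2752

  seg 0: a=-2 b=-212/43 c=0 d=550/1161
  seg 1: a=-4 b=338/43 c=550/129 d=-403/129
  seg 2: a=5 b=905/129 c=-659/129 d=857/1161
  seg 3: a=0 b=-478/129 c=66/43 d=35/1032
  seg 4: a=-1 b=733/258 c=299/172 d=-299/516
S(15/2) = -4031/2752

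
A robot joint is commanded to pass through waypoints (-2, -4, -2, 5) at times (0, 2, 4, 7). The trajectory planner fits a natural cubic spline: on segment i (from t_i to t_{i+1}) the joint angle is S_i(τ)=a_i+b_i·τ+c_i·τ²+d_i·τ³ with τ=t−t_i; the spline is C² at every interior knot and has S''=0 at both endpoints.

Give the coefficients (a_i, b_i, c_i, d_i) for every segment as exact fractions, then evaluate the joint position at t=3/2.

  seg 0: a=-2 b=-83/57 c=0 d=13/114
  seg 1: a=-4 b=-5/57 c=13/19 d=-4/57
  seg 2: a=-2 b=103/57 c=5/19 d=-5/171
S(3/2) = -1155/304

Δ: Δ0=-1, Δ1=1, Δ2=7/3
row 1: diag=8, rhs=12; c'=1/4, d'=3/2
row 2: denom=10−2·1/4=19/2; d'=(8−2·3/2)/(19/2)=10/19
back: M2=10/19
back: M1=3/2−1/4·10/19=26/19
M: M0=0, M1=26/19, M2=10/19, M3=0
seg 0: a=-2, c=M0/2=0, d=(M1−M0)/(6·2)=13/114, b=Δ0−h0·(2M0+M1)/6=-83/57
seg 1: a=-4, c=M1/2=13/19, d=(M2−M1)/(6·2)=-4/57, b=Δ1−h1·(2M1+M2)/6=-5/57
seg 2: a=-2, c=M2/2=5/19, d=(M3−M2)/(6·3)=-5/171, b=Δ2−h2·(2M2+M3)/6=103/57
t_q=3/2 → seg 0, τ=3/2; S=-2+-83/57·τ+0·τ²+13/114·τ³=-1155/304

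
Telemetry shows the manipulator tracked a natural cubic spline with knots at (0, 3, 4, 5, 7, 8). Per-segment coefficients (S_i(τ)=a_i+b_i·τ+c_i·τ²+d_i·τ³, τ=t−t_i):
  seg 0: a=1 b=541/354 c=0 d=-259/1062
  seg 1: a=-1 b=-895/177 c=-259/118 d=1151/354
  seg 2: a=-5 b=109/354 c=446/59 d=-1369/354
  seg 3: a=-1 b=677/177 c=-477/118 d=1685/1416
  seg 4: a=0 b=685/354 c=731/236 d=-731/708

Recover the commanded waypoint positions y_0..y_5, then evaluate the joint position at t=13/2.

y_0 = S_0(0) = a_0 = 1
y_1 = S_1(0) = a_1 = -1
y_2 = S_2(0) = a_2 = -5
y_3 = S_3(0) = a_3 = -1
y_4 = S_4(0) = a_4 = 0
y_5 = S_4(1) = 4
t_q=13/2 is in segment 3 (τ=3/2); S_3(τ)=-1291/3776

y_0=1 y_1=-1 y_2=-5 y_3=-1 y_4=0 y_5=4
S(13/2) = -1291/3776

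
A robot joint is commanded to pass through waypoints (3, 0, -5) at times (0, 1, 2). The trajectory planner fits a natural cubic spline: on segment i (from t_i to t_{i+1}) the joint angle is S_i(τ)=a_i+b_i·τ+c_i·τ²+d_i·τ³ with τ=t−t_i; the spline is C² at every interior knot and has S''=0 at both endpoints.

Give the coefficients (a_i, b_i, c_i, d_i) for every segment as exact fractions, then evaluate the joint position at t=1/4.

Δ: Δ0=-3, Δ1=-5
row 1: diag=4, rhs=-12; c'=1/4, d'=-3
back: M1=-3
M: M0=0, M1=-3, M2=0
seg 0: a=3, c=M0/2=0, d=(M1−M0)/(6·1)=-1/2, b=Δ0−h0·(2M0+M1)/6=-5/2
seg 1: a=0, c=M1/2=-3/2, d=(M2−M1)/(6·1)=1/2, b=Δ1−h1·(2M1+M2)/6=-4
t_q=1/4 → seg 0, τ=1/4; S=3+-5/2·τ+0·τ²+-1/2·τ³=303/128

  seg 0: a=3 b=-5/2 c=0 d=-1/2
  seg 1: a=0 b=-4 c=-3/2 d=1/2
S(1/4) = 303/128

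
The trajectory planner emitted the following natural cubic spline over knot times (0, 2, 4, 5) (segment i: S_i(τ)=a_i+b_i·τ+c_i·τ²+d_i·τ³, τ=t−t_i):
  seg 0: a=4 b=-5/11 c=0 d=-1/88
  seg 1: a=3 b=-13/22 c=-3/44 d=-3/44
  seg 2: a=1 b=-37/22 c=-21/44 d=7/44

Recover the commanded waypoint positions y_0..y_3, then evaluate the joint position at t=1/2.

y_0=4 y_1=3 y_2=1 y_3=-1
S(1/2) = 2655/704

y_0 = S_0(0) = a_0 = 4
y_1 = S_1(0) = a_1 = 3
y_2 = S_2(0) = a_2 = 1
y_3 = S_2(1) = -1
t_q=1/2 is in segment 0 (τ=1/2); S_0(τ)=2655/704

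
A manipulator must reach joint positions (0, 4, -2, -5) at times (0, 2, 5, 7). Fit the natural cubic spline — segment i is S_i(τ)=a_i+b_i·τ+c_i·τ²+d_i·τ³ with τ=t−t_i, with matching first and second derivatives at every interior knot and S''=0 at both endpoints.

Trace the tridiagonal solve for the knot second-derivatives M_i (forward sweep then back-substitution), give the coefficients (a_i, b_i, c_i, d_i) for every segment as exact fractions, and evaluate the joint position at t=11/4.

Δ: Δ0=2, Δ1=-2, Δ2=-3/2
row 1: diag=10, rhs=-24; c'=3/10, d'=-12/5
row 2: denom=10−3·3/10=91/10; d'=(3−3·-12/5)/(91/10)=102/91
back: M2=102/91
back: M1=-12/5−3/10·102/91=-249/91
M: M0=0, M1=-249/91, M2=102/91, M3=0
seg 0: a=0, c=M0/2=0, d=(M1−M0)/(6·2)=-83/364, b=Δ0−h0·(2M0+M1)/6=265/91
seg 1: a=4, c=M1/2=-249/182, d=(M2−M1)/(6·3)=3/14, b=Δ1−h1·(2M1+M2)/6=16/91
seg 2: a=-2, c=M2/2=51/91, d=(M3−M2)/(6·2)=-17/182, b=Δ2−h2·(2M2+M3)/6=-409/182
t_q=11/4 → seg 1, τ=3/4; S=4+16/91·τ+-249/182·τ²+3/14·τ³=40217/11648

  seg 0: a=0 b=265/91 c=0 d=-83/364
  seg 1: a=4 b=16/91 c=-249/182 d=3/14
  seg 2: a=-2 b=-409/182 c=51/91 d=-17/182
S(11/4) = 40217/11648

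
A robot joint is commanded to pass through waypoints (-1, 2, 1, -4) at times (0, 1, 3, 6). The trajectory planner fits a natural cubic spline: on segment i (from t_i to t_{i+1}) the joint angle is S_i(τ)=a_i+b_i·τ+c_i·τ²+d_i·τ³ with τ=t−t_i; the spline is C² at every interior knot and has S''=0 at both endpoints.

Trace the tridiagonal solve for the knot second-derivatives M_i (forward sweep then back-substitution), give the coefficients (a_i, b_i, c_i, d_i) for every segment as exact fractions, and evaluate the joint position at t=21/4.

Δ: Δ0=3, Δ1=-1/2, Δ2=-5/3
row 1: diag=6, rhs=-21; c'=1/3, d'=-7/2
row 2: denom=10−2·1/3=28/3; d'=(-7−2·-7/2)/(28/3)=0
back: M2=0
back: M1=-7/2−1/3·0=-7/2
M: M0=0, M1=-7/2, M2=0, M3=0
seg 0: a=-1, c=M0/2=0, d=(M1−M0)/(6·1)=-7/12, b=Δ0−h0·(2M0+M1)/6=43/12
seg 1: a=2, c=M1/2=-7/4, d=(M2−M1)/(6·2)=7/24, b=Δ1−h1·(2M1+M2)/6=11/6
seg 2: a=1, c=M2/2=0, d=(M3−M2)/(6·3)=0, b=Δ2−h2·(2M2+M3)/6=-5/3
t_q=21/4 → seg 2, τ=9/4; S=1+-5/3·τ+0·τ²+0·τ³=-11/4

  seg 0: a=-1 b=43/12 c=0 d=-7/12
  seg 1: a=2 b=11/6 c=-7/4 d=7/24
  seg 2: a=1 b=-5/3 c=0 d=0
S(21/4) = -11/4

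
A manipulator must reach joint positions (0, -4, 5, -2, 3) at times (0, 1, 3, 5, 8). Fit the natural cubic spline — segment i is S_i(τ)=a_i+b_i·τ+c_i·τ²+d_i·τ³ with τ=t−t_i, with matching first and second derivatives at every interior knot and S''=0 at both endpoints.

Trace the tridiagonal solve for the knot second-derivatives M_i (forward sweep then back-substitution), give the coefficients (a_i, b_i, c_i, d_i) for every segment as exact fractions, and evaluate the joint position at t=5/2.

  seg 0: a=0 b=-467/78 c=0 d=155/78
  seg 1: a=-4 b=-1/39 c=155/26 d=-577/312
  seg 2: a=5 b=127/78 c=-267/52 d=401/312
  seg 3: a=-2 b=-136/39 c=67/26 d=-67/234
S(5/2) = 2607/832

Δ: Δ0=-4, Δ1=9/2, Δ2=-7/2, Δ3=5/3
row 1: diag=6, rhs=51; c'=1/3, d'=17/2
row 2: denom=8−2·1/3=22/3; d'=(-48−2·17/2)/(22/3)=-195/22
row 3: denom=10−2·3/11=104/11; d'=(31−2·-195/22)/(104/11)=67/13
back: M3=67/13
back: M2=-195/22−3/11·67/13=-267/26
back: M1=17/2−1/3·-267/26=155/13
M: M0=0, M1=155/13, M2=-267/26, M3=67/13, M4=0
seg 0: a=0, c=M0/2=0, d=(M1−M0)/(6·1)=155/78, b=Δ0−h0·(2M0+M1)/6=-467/78
seg 1: a=-4, c=M1/2=155/26, d=(M2−M1)/(6·2)=-577/312, b=Δ1−h1·(2M1+M2)/6=-1/39
seg 2: a=5, c=M2/2=-267/52, d=(M3−M2)/(6·2)=401/312, b=Δ2−h2·(2M2+M3)/6=127/78
seg 3: a=-2, c=M3/2=67/26, d=(M4−M3)/(6·3)=-67/234, b=Δ3−h3·(2M3+M4)/6=-136/39
t_q=5/2 → seg 1, τ=3/2; S=-4+-1/39·τ+155/26·τ²+-577/312·τ³=2607/832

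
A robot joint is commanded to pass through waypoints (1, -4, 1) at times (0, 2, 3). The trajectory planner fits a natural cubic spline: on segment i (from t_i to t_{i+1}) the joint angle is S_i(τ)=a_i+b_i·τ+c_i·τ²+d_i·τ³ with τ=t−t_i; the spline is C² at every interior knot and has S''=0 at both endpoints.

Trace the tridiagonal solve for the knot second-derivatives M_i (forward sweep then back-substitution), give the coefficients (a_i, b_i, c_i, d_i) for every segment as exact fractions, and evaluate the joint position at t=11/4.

  seg 0: a=1 b=-5 c=0 d=5/8
  seg 1: a=-4 b=5/2 c=15/4 d=-5/4
S(11/4) = -139/256

Δ: Δ0=-5/2, Δ1=5
row 1: diag=6, rhs=45; c'=1/6, d'=15/2
back: M1=15/2
M: M0=0, M1=15/2, M2=0
seg 0: a=1, c=M0/2=0, d=(M1−M0)/(6·2)=5/8, b=Δ0−h0·(2M0+M1)/6=-5
seg 1: a=-4, c=M1/2=15/4, d=(M2−M1)/(6·1)=-5/4, b=Δ1−h1·(2M1+M2)/6=5/2
t_q=11/4 → seg 1, τ=3/4; S=-4+5/2·τ+15/4·τ²+-5/4·τ³=-139/256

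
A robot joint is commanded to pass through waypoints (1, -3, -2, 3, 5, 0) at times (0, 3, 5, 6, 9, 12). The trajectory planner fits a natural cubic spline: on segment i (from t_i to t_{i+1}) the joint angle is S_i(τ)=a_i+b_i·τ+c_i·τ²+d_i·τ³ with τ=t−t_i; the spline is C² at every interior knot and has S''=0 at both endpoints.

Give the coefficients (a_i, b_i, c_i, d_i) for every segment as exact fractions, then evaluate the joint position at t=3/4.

Δ: Δ0=-4/3, Δ1=1/2, Δ2=5, Δ3=2/3, Δ4=-5/3
row 1: diag=10, rhs=11; c'=1/5, d'=11/10
row 2: denom=6−2·1/5=28/5; d'=(27−2·11/10)/(28/5)=31/7
row 3: denom=8−1·5/28=219/28; d'=(-26−1·31/7)/(219/28)=-284/73
row 4: denom=12−3·28/73=792/73; d'=(-14−3·-284/73)/(792/73)=-85/396
back: M4=-85/396
back: M3=-284/73−28/73·-85/396=-377/99
back: M2=31/7−5/28·-377/99=2023/396
back: M1=11/10−1/5·2023/396=31/396
M: M0=0, M1=31/396, M2=2023/396, M3=-377/99, M4=-85/396, M5=0
seg 0: a=1, c=M0/2=0, d=(M1−M0)/(6·3)=31/7128, b=Δ0−h0·(2M0+M1)/6=-1087/792
seg 1: a=-3, c=M1/2=31/792, d=(M2−M1)/(6·2)=83/198, b=Δ1−h1·(2M1+M2)/6=-497/396
seg 2: a=-2, c=M2/2=2023/792, d=(M3−M2)/(6·1)=-107/72, b=Δ2−h2·(2M2+M3)/6=173/44
seg 3: a=3, c=M3/2=-377/198, d=(M4−M3)/(6·3)=1423/7128, b=Δ3−h3·(2M3+M4)/6=3629/792
seg 4: a=5, c=M4/2=-85/792, d=(M5−M4)/(6·3)=85/7128, b=Δ4−h4·(2M4+M5)/6=-575/396
t_q=3/4 → seg 0, τ=3/4; S=1+-1087/792·τ+0·τ²+31/7128·τ³=-155/5632

  seg 0: a=1 b=-1087/792 c=0 d=31/7128
  seg 1: a=-3 b=-497/396 c=31/792 d=83/198
  seg 2: a=-2 b=173/44 c=2023/792 d=-107/72
  seg 3: a=3 b=3629/792 c=-377/198 d=1423/7128
  seg 4: a=5 b=-575/396 c=-85/792 d=85/7128
S(3/4) = -155/5632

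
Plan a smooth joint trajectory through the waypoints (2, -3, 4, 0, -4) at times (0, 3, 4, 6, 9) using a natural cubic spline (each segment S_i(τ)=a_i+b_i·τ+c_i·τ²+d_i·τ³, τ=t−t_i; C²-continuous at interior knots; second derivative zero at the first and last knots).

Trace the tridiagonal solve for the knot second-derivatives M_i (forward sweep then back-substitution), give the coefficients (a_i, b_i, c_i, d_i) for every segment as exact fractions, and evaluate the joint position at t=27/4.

Δ: Δ0=-5/3, Δ1=7, Δ2=-2, Δ3=-4/3
row 1: diag=8, rhs=52; c'=1/8, d'=13/2
row 2: denom=6−1·1/8=47/8; d'=(-54−1·13/2)/(47/8)=-484/47
row 3: denom=10−2·16/47=438/47; d'=(4−2·-484/47)/(438/47)=578/219
back: M3=578/219
back: M2=-484/47−16/47·578/219=-2452/219
back: M1=13/2−1/8·-2452/219=1730/219
M: M0=0, M1=1730/219, M2=-2452/219, M3=578/219, M4=0
seg 0: a=2, c=M0/2=0, d=(M1−M0)/(6·3)=865/1971, b=Δ0−h0·(2M0+M1)/6=-410/73
seg 1: a=-3, c=M1/2=865/219, d=(M2−M1)/(6·1)=-697/219, b=Δ1−h1·(2M1+M2)/6=455/73
seg 2: a=4, c=M2/2=-1226/219, d=(M3−M2)/(6·2)=505/438, b=Δ2−h2·(2M2+M3)/6=1004/219
seg 3: a=0, c=M3/2=289/219, d=(M4−M3)/(6·3)=-289/1971, b=Δ3−h3·(2M3+M4)/6=-290/73
t_q=27/4 → seg 3, τ=3/4; S=0+-290/73·τ+289/219·τ²+-289/1971·τ³=-10741/4672

  seg 0: a=2 b=-410/73 c=0 d=865/1971
  seg 1: a=-3 b=455/73 c=865/219 d=-697/219
  seg 2: a=4 b=1004/219 c=-1226/219 d=505/438
  seg 3: a=0 b=-290/73 c=289/219 d=-289/1971
S(27/4) = -10741/4672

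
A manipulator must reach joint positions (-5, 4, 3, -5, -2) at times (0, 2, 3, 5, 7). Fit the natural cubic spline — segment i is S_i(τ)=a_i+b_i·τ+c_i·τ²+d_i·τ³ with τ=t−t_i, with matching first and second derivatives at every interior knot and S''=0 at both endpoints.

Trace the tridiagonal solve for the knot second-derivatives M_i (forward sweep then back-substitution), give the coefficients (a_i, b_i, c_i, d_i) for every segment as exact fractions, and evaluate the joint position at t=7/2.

Δ: Δ0=9/2, Δ1=-1, Δ2=-4, Δ3=3/2
row 1: diag=6, rhs=-33; c'=1/6, d'=-11/2
row 2: denom=6−1·1/6=35/6; d'=(-18−1·-11/2)/(35/6)=-15/7
row 3: denom=8−2·12/35=256/35; d'=(33−2·-15/7)/(256/35)=1305/256
back: M3=1305/256
back: M2=-15/7−12/35·1305/256=-249/64
back: M1=-11/2−1/6·-249/64=-621/128
M: M0=0, M1=-621/128, M2=-249/64, M3=1305/256, M4=0
seg 0: a=-5, c=M0/2=0, d=(M1−M0)/(6·2)=-207/512, b=Δ0−h0·(2M0+M1)/6=783/128
seg 1: a=4, c=M1/2=-621/256, d=(M2−M1)/(6·1)=41/256, b=Δ1−h1·(2M1+M2)/6=81/64
seg 2: a=3, c=M2/2=-249/128, d=(M3−M2)/(6·2)=767/1024, b=Δ2−h2·(2M2+M3)/6=-795/256
seg 3: a=-5, c=M3/2=1305/512, d=(M4−M3)/(6·2)=-435/1024, b=Δ3−h3·(2M3+M4)/6=-243/128
t_q=7/2 → seg 2, τ=1/2; S=3+-795/256·τ+-249/128·τ²+767/1024·τ³=8639/8192

  seg 0: a=-5 b=783/128 c=0 d=-207/512
  seg 1: a=4 b=81/64 c=-621/256 d=41/256
  seg 2: a=3 b=-795/256 c=-249/128 d=767/1024
  seg 3: a=-5 b=-243/128 c=1305/512 d=-435/1024
S(7/2) = 8639/8192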